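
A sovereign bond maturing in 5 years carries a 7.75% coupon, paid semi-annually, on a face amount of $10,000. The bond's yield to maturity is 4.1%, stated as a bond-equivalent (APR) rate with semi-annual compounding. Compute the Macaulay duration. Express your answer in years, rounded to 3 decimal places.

4.304 years

Periodic yield y = 0.0205. Discount each cash flow and weight by its period:
  t   CF        PV=CF/(1+0.0205)^t    t·PV
  1       387.50       379.7158       379.7158
  2       387.50       372.0880       744.1760
  3       387.50       364.6134     1,093.8403
  4       387.50       357.2890     1,429.1561
  5       387.50       350.1117     1,750.5587
  6       387.50       343.0786     2,058.4717
  7       387.50       336.1868     2,353.3075
  8       387.50       329.4334     2,635.4672
  9       387.50       322.8157     2,905.3411
  10   10,387.50     8,479.7090    84,797.0895
  Σ                 11,635.0415   100,147.1241
Price P = Σ PV = 11,635.0415.
Macaulay duration = Σ(t·PV) / P = 100,147.1241 / 11,635.0415 = 8.60737 half-year periods.
In years: 8.60737 / 2 = 4.30369 years.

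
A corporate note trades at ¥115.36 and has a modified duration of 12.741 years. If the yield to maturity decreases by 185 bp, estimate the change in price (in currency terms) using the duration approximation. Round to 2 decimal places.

+¥27.19

Duration approximation: ΔP/P ≈ -D_mod · Δy = -12.741 × (-0.0185) = +0.2357085.
ΔP ≈ 115.36 × (+0.2357085) = +27.19133256.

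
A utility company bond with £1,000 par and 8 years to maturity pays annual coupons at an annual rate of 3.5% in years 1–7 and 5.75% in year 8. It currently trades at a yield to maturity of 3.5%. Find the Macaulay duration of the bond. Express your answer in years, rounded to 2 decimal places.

7.13 years

Periodic yield y = 0.035. Discount each cash flow and weight by its year:
  t   CF        PV=CF/(1+0.035)^t    t·PV
  1        35.00        33.8164        33.8164
  2        35.00        32.6729        65.3457
  3        35.00        31.5680        94.7040
  4        35.00        30.5005       122.0019
  5        35.00        29.4691       147.3453
  6        35.00        28.4725       170.8351
  7        35.00        27.5097       192.5678
  8     1,057.50       803.0777     6,424.6218
  Σ                  1,017.0868     7,251.2381
Price P = Σ PV = 1,017.0868.
Macaulay duration = Σ(t·PV) / P = 7,251.2381 / 1,017.0868 = 7.12942 years.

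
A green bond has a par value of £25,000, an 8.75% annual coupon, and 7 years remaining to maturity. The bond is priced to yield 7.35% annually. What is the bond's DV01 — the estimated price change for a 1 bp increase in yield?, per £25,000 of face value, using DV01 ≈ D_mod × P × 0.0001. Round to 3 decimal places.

Periodic yield y = 0.0735.
  t   CF        PV=CF/(1+0.0735)^t    t·PV
  1     2,187.50     2,037.7271     2,037.7271
  2     2,187.50     1,898.2087     3,796.4174
  3     2,187.50     1,768.2429     5,304.7286
  4     2,187.50     1,647.1755     6,588.7019
  5     2,187.50     1,534.3973     7,671.9864
  6     2,187.50     1,429.3407     8,576.0444
  7    27,187.50    16,548.3590   115,838.5127
  Σ                 26,863.4511   149,814.1185
P = 26,863.4511; D_Mac = 5.57688 yrs; D_mod = 5.19504 yrs.
DV01 ≈ 5.19504 × 26,863.4511 × 0.0001 = 13.955670.

£13.956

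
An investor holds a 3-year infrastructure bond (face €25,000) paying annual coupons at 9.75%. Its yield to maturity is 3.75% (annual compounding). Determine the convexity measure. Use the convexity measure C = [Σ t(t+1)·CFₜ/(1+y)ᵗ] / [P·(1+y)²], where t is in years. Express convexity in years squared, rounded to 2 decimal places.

9.97

With y = 0.0375:
  t   CF        PV=CF/(1+0.0375)^t    t·PV        t(t+1)·PV
  1     2,437.50     2,349.3976     2,349.3976       4,698.7952
  2     2,437.50     2,264.4796     4,528.9592      13,586.8776
  3    27,437.50    24,568.5894    73,705.7681     294,823.0722
  Σ                 29,182.4665    80,584.1249     313,108.7450
P = 29,182.4665.
Convexity = Σ t(t+1)·PV / [P·(1+y)²] = 313,108.7450 / (29,182.4665 × 1.076406) = 9.96775.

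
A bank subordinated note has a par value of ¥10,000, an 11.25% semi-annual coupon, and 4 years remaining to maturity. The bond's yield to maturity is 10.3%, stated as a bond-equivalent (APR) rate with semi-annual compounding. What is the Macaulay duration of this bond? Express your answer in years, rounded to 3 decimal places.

3.340 years

Periodic yield y = 0.0515. Discount each cash flow and weight by its period:
  t   CF        PV=CF/(1+0.0515)^t    t·PV
  1       562.50       534.9501       534.9501
  2       562.50       508.7495     1,017.4989
  3       562.50       483.8321     1,451.4964
  4       562.50       460.1352     1,840.5406
  5       562.50       437.5988     2,187.9941
  6       562.50       416.1663     2,496.9975
  7       562.50       395.7834     2,770.4839
  8    10,562.50     7,067.9343    56,543.4746
  Σ                 10,305.1496    68,843.4362
Price P = Σ PV = 10,305.1496.
Macaulay duration = Σ(t·PV) / P = 68,843.4362 / 10,305.1496 = 6.68049 half-year periods.
In years: 6.68049 / 2 = 3.34024 years.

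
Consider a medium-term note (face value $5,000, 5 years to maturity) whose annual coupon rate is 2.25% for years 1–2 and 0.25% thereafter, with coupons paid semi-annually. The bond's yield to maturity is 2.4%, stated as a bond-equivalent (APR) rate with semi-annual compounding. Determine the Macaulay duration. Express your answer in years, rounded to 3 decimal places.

Periodic yield y = 0.012. Discount each cash flow and weight by its period:
  t   CF        PV=CF/(1+0.012)^t    t·PV
  1        56.25        55.5830        55.5830
  2        56.25        54.9239       109.8478
  3        56.25        54.2726       162.8179
  4        56.25        53.6291       214.5164
  5         6.25         5.8881        29.4407
  6         6.25         5.8183        34.9099
  7         6.25         5.7493        40.2452
  8         6.25         5.6811        45.4492
  9         6.25         5.6138        50.5240
  10    5,006.25     4,443.3181    44,433.1813
  Σ                  4,690.4775    45,176.5154
Price P = Σ PV = 4,690.4775.
Macaulay duration = Σ(t·PV) / P = 45,176.5154 / 4,690.4775 = 9.63154 half-year periods.
In years: 9.63154 / 2 = 4.81577 years.

4.816 years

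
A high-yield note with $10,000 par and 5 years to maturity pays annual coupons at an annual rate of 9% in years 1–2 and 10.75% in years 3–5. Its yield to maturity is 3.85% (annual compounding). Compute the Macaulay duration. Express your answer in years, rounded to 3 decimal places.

4.309 years

Periodic yield y = 0.0385. Discount each cash flow and weight by its year:
  t   CF        PV=CF/(1+0.0385)^t    t·PV
  1       900.00       866.6346       866.6346
  2       900.00       834.5061     1,669.0122
  3     1,075.00       959.8182     2,879.4545
  4     1,075.00       924.2351     3,696.9404
  5    11,075.00     9,168.7732    45,843.8660
  Σ                 12,753.9671    54,955.9077
Price P = Σ PV = 12,753.9671.
Macaulay duration = Σ(t·PV) / P = 54,955.9077 / 12,753.9671 = 4.30893 years.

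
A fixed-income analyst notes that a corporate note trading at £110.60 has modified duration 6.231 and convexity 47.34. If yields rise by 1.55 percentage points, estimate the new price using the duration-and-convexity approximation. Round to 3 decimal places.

Duration effect: -D_mod·Δy = -6.231 × (+0.0155) = -0.0965805
Convexity effect: ½·C·(Δy)² = 0.5 × 47.34 × (0.0155)² = +0.0056867175
ΔP/P ≈ -0.0965805 + 0.0056867175 = -0.0908937825
New price ≈ 110.60 × (1 - 0.0908937825) = 100.5471476555.

£100.547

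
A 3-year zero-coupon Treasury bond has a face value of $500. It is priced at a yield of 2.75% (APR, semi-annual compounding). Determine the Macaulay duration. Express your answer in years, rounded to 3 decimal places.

A zero-coupon bond has a single cash flow at maturity, so its Macaulay duration equals its maturity: 3 years.
(Equivalently: 6 semi-annual periods ÷ 2 = 3 years.)

3.000 years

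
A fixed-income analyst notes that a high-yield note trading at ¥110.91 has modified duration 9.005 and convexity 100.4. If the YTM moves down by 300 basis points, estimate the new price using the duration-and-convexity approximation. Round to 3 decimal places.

¥145.883

Duration effect: -D_mod·Δy = -9.005 × (-0.03) = +0.270150
Convexity effect: ½·C·(Δy)² = 0.5 × 100.4 × (-0.03)² = +0.0451800
ΔP/P ≈ +0.270150 + 0.0451800 = +0.315330
New price ≈ 110.91 × (1 + 0.315330) = 145.8832503.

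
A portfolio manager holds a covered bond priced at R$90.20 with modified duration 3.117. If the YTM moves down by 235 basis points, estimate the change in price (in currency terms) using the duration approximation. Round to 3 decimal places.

Duration approximation: ΔP/P ≈ -D_mod · Δy = -3.117 × (-0.0235) = +0.0732495.
ΔP ≈ 90.20 × (+0.0732495) = +6.6071049.

+R$6.607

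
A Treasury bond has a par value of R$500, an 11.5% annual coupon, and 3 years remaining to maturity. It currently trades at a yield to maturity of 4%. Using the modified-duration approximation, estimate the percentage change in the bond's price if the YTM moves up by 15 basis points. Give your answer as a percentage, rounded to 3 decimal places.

Periodic yield y = 0.04. Modified duration first:
  t   CF        PV=CF/(1+0.04)^t    t·PV
  1        57.50        55.2885        55.2885
  2        57.50        53.1620       106.3240
  3       557.50       495.6155     1,486.8464
  Σ                    604.0659     1,648.4588
P = 604.0659; D_Mac = 2.72894 yrs; D_mod = 2.72894/(1+0.04) = 2.62398 yrs.
ΔP/P ≈ -D_mod · Δy = -2.62398 × (+0.0015) = -0.003936 = -0.3936%.

-0.394%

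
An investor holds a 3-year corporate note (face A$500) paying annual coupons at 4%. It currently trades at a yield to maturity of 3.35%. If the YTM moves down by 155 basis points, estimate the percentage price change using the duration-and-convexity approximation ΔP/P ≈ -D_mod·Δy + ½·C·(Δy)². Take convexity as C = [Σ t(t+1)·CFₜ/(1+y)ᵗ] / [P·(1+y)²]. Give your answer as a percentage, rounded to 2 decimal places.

With y = 0.0335:
  t   CF        PV=CF/(1+0.0335)^t    t·PV        t(t+1)·PV
  1        20.00        19.3517        19.3517          38.7034
  2        20.00        18.7244        37.4489         112.3467
  3       520.00       471.0553     1,413.1659       5,652.6637
  Σ                    509.1315     1,469.9665       5,803.7138
P = 509.1315; D_Mac = 2.88720 yrs; D_mod = 2.79362 yrs; C = 10.67223.
Duration effect: -2.79362 × (-0.0155) = +0.043301
Convexity effect: 0.5 × 10.67223 × (-0.0155)² = +0.0012820
ΔP/P ≈ +0.043301 + 0.0012820 = +0.044583 = +4.4583%.

+4.46%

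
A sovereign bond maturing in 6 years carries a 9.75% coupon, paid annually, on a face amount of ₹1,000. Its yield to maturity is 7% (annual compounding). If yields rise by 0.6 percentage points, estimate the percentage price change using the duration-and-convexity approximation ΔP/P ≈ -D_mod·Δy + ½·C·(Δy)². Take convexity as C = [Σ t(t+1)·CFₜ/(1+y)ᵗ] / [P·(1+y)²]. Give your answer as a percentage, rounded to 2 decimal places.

-2.69%

With y = 0.07:
  t   CF        PV=CF/(1+0.07)^t    t·PV        t(t+1)·PV
  1        97.50        91.1215        91.1215         182.2430
  2        97.50        85.1603       170.3206         510.9617
  3        97.50        79.5890       238.7671         955.0685
  4        97.50        74.3823       297.5291       1,487.6457
  5        97.50        69.5162       347.5808       2,085.4846
  6     1,097.50       731.3106     4,387.8635      30,715.0448
  Σ                  1,131.0798     5,533.1826      35,936.4482
P = 1,131.0798; D_Mac = 4.89195 yrs; D_mod = 4.57191 yrs; C = 27.75073.
Duration effect: -4.57191 × (+0.006) = -0.027431
Convexity effect: 0.5 × 27.75073 × (0.006)² = +0.0004995
ΔP/P ≈ -0.027431 + 0.0004995 = -0.026932 = -2.6932%.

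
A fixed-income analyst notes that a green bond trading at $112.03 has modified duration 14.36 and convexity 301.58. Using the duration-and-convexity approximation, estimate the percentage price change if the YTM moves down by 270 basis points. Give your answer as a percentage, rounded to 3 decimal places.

+49.765%

Duration effect: -D_mod·Δy = -14.36 × (-0.027) = +0.387720
Convexity effect: ½·C·(Δy)² = 0.5 × 301.58 × (-0.027)² = +0.10992591
ΔP/P ≈ +0.387720 + 0.10992591 = +0.49764591
= +49.764591%.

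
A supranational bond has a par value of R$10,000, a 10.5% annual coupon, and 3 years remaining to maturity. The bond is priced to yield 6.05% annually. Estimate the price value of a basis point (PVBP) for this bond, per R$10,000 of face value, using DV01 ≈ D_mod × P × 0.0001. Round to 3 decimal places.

Periodic yield y = 0.0605.
  t   CF        PV=CF/(1+0.0605)^t    t·PV
  1     1,050.00       990.0990       990.0990
  2     1,050.00       933.6153     1,867.2306
  3    11,050.00     9,264.6765    27,794.0295
  Σ                 11,188.3908    30,651.3591
P = 11,188.3908; D_Mac = 2.73957 yrs; D_mod = 2.58328 yrs.
DV01 ≈ 2.58328 × 11,188.3908 × 0.0001 = 2.890274.

R$2.890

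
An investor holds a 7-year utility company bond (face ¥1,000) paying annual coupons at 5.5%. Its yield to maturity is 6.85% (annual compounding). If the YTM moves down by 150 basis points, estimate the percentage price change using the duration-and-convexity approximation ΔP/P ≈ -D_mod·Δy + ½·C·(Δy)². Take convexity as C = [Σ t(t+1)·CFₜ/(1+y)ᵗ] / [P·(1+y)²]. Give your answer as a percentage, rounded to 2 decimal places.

With y = 0.0685:
  t   CF        PV=CF/(1+0.0685)^t    t·PV        t(t+1)·PV
  1        55.00        51.4740        51.4740         102.9481
  2        55.00        48.1741        96.3482         289.0446
  3        55.00        45.0857       135.2572         541.0288
  4        55.00        42.1953       168.7814         843.9070
  5        55.00        39.4903       197.4513       1,184.7080
  6        55.00        36.9586       221.7516       1,552.2613
  7     1,055.00       663.4845     4,644.3914      37,155.1314
  Σ                    926.8626     5,515.4552      41,669.0290
P = 926.8626; D_Mac = 5.95067 yrs; D_mod = 5.56918 yrs; C = 39.37758.
Duration effect: -5.56918 × (-0.015) = +0.083538
Convexity effect: 0.5 × 39.37758 × (-0.015)² = +0.0044300
ΔP/P ≈ +0.083538 + 0.0044300 = +0.087968 = +8.7968%.

+8.80%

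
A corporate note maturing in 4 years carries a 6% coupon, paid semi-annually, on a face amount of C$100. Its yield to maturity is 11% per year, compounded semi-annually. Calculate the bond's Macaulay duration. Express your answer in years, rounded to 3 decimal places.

3.573 years

Periodic yield y = 0.055. Discount each cash flow and weight by its period:
  t   CF        PV=CF/(1+0.055)^t    t·PV
  1         3.00         2.8436         2.8436
  2         3.00         2.6954         5.3907
  3         3.00         2.5548         7.6645
  4         3.00         2.4217         9.6866
  5         3.00         2.2954        11.4770
  6         3.00         2.1757        13.0544
  7         3.00         2.0623        14.4362
  8       103.00        67.1147       536.9175
  Σ                     84.1636       601.4705
Price P = Σ PV = 84.1636.
Macaulay duration = Σ(t·PV) / P = 601.4705 / 84.1636 = 7.14645 half-year periods.
In years: 7.14645 / 2 = 3.57322 years.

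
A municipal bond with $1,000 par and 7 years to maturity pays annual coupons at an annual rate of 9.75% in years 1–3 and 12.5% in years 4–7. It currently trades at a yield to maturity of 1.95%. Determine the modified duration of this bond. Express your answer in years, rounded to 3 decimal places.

5.585 years

Periodic yield y = 0.0195. First find Macaulay duration:
  t   CF        PV=CF/(1+0.0195)^t    t·PV
  1        97.50        95.6351        95.6351
  2        97.50        93.8059       187.6118
  3        97.50        92.0117       276.0350
  4       125.00       115.7074       462.8296
  5       125.00       113.4943       567.4713
  6       125.00       111.3234       667.9407
  7     1,125.00       982.7474     6,879.2319
  Σ                  1,604.7252     9,136.7553
P = 1,604.7252; Macaulay duration = 9,136.7553 / 1,604.7252 = 5.69366 years.
Modified duration = D_Mac / (1 + y) = 5.69366 / 1.0195 = 5.58475 years.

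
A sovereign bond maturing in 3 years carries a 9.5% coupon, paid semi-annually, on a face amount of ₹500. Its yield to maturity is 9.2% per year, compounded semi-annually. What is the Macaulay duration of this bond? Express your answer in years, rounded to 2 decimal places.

Periodic yield y = 0.046. Discount each cash flow and weight by its period:
  t   CF        PV=CF/(1+0.046)^t    t·PV
  1        23.75        22.7055        22.7055
  2        23.75        21.7070        43.4140
  3        23.75        20.7524        62.2572
  4        23.75        19.8398        79.3591
  5        23.75        18.9673        94.8364
  6       523.75       399.8839     2,399.3035
  Σ                    503.8560     2,701.8758
Price P = Σ PV = 503.8560.
Macaulay duration = Σ(t·PV) / P = 2,701.8758 / 503.8560 = 5.36240 half-year periods.
In years: 5.36240 / 2 = 2.68120 years.

2.68 years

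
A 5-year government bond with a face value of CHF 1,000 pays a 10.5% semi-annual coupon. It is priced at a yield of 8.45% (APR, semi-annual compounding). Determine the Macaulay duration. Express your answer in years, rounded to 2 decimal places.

4.06 years

Periodic yield y = 0.04225. Discount each cash flow and weight by its period:
  t   CF        PV=CF/(1+0.04225)^t    t·PV
  1        52.50        50.3718        50.3718
  2        52.50        48.3299        96.6597
  3        52.50        46.3707       139.1121
  4        52.50        44.4910       177.9638
  5        52.50        42.6874       213.4370
  6        52.50        40.9570       245.7419
  7        52.50        39.2967       275.0768
  8        52.50        37.7037       301.6297
  9        52.50        36.1753       325.5777
  10    1,052.50       695.8299     6,958.2987
  Σ                  1,082.2132     8,783.8692
Price P = Σ PV = 1,082.2132.
Macaulay duration = Σ(t·PV) / P = 8,783.8692 / 1,082.2132 = 8.11658 half-year periods.
In years: 8.11658 / 2 = 4.05829 years.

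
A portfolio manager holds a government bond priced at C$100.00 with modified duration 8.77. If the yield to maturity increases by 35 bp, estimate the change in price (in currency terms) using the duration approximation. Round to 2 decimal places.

-C$3.07

Duration approximation: ΔP/P ≈ -D_mod · Δy = -8.77 × (+0.0035) = -0.030695.
ΔP ≈ 100.00 × (-0.030695) = -3.06950.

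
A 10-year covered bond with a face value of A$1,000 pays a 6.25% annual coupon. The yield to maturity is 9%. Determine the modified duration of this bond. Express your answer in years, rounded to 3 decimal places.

6.850 years

Periodic yield y = 0.09. First find Macaulay duration:
  t   CF        PV=CF/(1+0.09)^t    t·PV
  1        62.50        57.3394        57.3394
  2        62.50        52.6050       105.2100
  3        62.50        48.2615       144.7844
  4        62.50        44.2766       177.1063
  5        62.50        40.6207       203.1036
  6        62.50        37.2667       223.6002
  7        62.50        34.1896       239.3275
  8        62.50        31.3666       250.9331
  9        62.50        28.7767       258.9906
  10    1,062.50       448.8115     4,488.1148
  Σ                    823.5144     6,148.5100
P = 823.5144; Macaulay duration = 6,148.5100 / 823.5144 = 7.46618 years.
Modified duration = D_Mac / (1 + y) = 7.46618 / 1.09 = 6.84971 years.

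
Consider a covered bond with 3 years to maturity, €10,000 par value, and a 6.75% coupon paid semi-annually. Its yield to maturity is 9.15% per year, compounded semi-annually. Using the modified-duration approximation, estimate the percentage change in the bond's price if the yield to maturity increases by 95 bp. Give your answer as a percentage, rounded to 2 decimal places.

-2.50%

Periodic yield y = 0.04575. Modified duration first:
  t   CF        PV=CF/(1+0.04575)^t    t·PV
  1       337.50       322.7349       322.7349
  2       337.50       308.6157       617.2314
  3       337.50       295.1142       885.3427
  4       337.50       282.2034     1,128.8137
  5       337.50       269.8574     1,349.2872
  6    10,337.50     7,904.0246    47,424.1476
  Σ                  9,382.5503    51,727.5575
P = 9,382.5503; D_Mac = 5.51317 half-year periods = 2.75658 yrs; D_mod = 2.75658/(1+0.04575) = 2.63599 yrs.
ΔP/P ≈ -D_mod · Δy = -2.63599 × (+0.0095) = -0.025042 = -2.5042%.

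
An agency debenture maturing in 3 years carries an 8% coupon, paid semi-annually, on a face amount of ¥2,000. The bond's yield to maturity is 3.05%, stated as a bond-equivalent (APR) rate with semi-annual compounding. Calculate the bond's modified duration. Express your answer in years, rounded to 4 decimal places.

Periodic yield y = 0.01525. First find Macaulay duration:
  t   CF        PV=CF/(1+0.01525)^t    t·PV
  1        80.00        78.7983        78.7983
  2        80.00        77.6147       155.2294
  3        80.00        76.4489       229.3466
  4        80.00        75.3005       301.2021
  5        80.00        74.1694       370.8472
  6     2,080.00     1,899.4390    11,396.6339
  Σ                  2,281.7708    12,532.0575
P = 2,281.7708; Macaulay duration = 12,532.0575 / 2,281.7708 = 5.49225 half-year periods = 2.74613 years.
Modified duration = D_Mac / (1 + y) = 2.74613 / 1.01525 = 2.70488 years.

2.7049 years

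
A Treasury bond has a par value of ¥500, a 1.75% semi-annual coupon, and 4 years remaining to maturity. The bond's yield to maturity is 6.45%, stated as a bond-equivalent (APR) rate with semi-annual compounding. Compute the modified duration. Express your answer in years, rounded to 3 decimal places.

3.746 years

Periodic yield y = 0.03225. First find Macaulay duration:
  t   CF        PV=CF/(1+0.03225)^t    t·PV
  1        4.375         4.2383         4.2383
  2        4.375         4.1059         8.2118
  3        4.375         3.9776        11.9329
  4        4.375         3.8534        15.4134
  5        4.375         3.7330        18.6648
  6        4.375         3.6163        21.6980
  7        4.375         3.5034        24.5235
  8      504.375       391.2681     3,130.1446
  Σ                    418.2959     3,234.8273
P = 418.2959; Macaulay duration = 3,234.8273 / 418.2959 = 7.73335 half-year periods = 3.86667 years.
Modified duration = D_Mac / (1 + y) = 3.86667 / 1.03225 = 3.74587 years.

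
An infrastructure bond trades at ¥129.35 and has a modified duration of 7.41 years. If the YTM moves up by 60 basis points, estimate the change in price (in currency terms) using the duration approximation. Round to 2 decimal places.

Duration approximation: ΔP/P ≈ -D_mod · Δy = -7.41 × (+0.006) = -0.044460.
ΔP ≈ 129.35 × (-0.044460) = -5.750901.

-¥5.75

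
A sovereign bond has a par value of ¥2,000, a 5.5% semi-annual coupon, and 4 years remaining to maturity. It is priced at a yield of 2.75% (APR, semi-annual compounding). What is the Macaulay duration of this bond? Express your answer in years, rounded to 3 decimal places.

Periodic yield y = 0.01375. Discount each cash flow and weight by its period:
  t   CF        PV=CF/(1+0.01375)^t    t·PV
  1        55.00        54.2540        54.2540
  2        55.00        53.5181       107.0363
  3        55.00        52.7922       158.3767
  4        55.00        52.0762       208.3048
  5        55.00        51.3699       256.8493
  6        55.00        50.6731       304.0386
  7        55.00        49.9858       349.9006
  8     2,055.00     1,842.3192    14,738.5539
  Σ                  2,206.9886    16,177.3142
Price P = Σ PV = 2,206.9886.
Macaulay duration = Σ(t·PV) / P = 16,177.3142 / 2,206.9886 = 7.33004 half-year periods.
In years: 7.33004 / 2 = 3.66502 years.

3.665 years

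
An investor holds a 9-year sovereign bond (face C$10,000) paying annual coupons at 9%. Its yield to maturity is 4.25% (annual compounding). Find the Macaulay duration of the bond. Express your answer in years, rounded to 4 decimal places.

Periodic yield y = 0.0425. Discount each cash flow and weight by its year:
  t   CF        PV=CF/(1+0.0425)^t    t·PV
  1       900.00       863.3094       863.3094
  2       900.00       828.1145     1,656.2290
  3       900.00       794.3544     2,383.0633
  4       900.00       761.9707     3,047.8827
  5       900.00       730.9071     3,654.5356
  6       900.00       701.1099     4,206.6597
  7       900.00       672.5275     4,707.6927
  8       900.00       645.1103     5,160.8827
  9    10,900.00     7,494.4873    67,450.3853
  Σ                 13,491.8911    93,130.6402
Price P = Σ PV = 13,491.8911.
Macaulay duration = Σ(t·PV) / P = 93,130.6402 / 13,491.8911 = 6.90271 years.

6.9027 years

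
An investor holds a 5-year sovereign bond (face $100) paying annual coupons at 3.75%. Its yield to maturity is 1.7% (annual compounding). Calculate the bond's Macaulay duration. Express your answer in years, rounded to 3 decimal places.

Periodic yield y = 0.017. Discount each cash flow and weight by its year:
  t   CF        PV=CF/(1+0.017)^t    t·PV
  1         3.75         3.6873         3.6873
  2         3.75         3.6257         7.2514
  3         3.75         3.5651        10.6952
  4         3.75         3.5055        14.0219
  5       103.75        95.3638       476.8188
  Σ                    109.7473       512.4746
Price P = Σ PV = 109.7473.
Macaulay duration = Σ(t·PV) / P = 512.4746 / 109.7473 = 4.66959 years.

4.670 years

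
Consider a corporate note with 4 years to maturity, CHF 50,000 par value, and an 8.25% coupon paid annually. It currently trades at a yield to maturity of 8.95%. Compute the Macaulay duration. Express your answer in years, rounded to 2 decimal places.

Periodic yield y = 0.0895. Discount each cash flow and weight by its year:
  t   CF        PV=CF/(1+0.0895)^t    t·PV
  1     4,125.00     3,786.1404     3,786.1404
  2     4,125.00     3,475.1174     6,950.2348
  3     4,125.00     3,189.6443     9,568.9328
  4    54,125.00    38,413.9504   153,655.8015
  Σ                 48,864.8525   173,961.1096
Price P = Σ PV = 48,864.8525.
Macaulay duration = Σ(t·PV) / P = 173,961.1096 / 48,864.8525 = 3.56005 years.

3.56 years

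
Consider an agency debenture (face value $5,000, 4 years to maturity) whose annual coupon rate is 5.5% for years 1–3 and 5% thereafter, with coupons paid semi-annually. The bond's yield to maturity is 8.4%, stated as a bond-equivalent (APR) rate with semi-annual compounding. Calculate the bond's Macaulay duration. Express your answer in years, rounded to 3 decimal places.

3.622 years

Periodic yield y = 0.042. Discount each cash flow and weight by its period:
  t   CF        PV=CF/(1+0.042)^t    t·PV
  1       137.50       131.9578       131.9578
  2       137.50       126.6389       253.2779
  3       137.50       121.5345       364.6035
  4       137.50       116.6358       466.5431
  5       137.50       111.9345       559.6727
  6       137.50       107.4228       644.5367
  7       125.00        93.7208       656.0456
  8     5,125.00     3,687.6706    29,501.3646
  Σ                  4,497.5157    32,578.0018
Price P = Σ PV = 4,497.5157.
Macaulay duration = Σ(t·PV) / P = 32,578.0018 / 4,497.5157 = 7.24355 half-year periods.
In years: 7.24355 / 2 = 3.62178 years.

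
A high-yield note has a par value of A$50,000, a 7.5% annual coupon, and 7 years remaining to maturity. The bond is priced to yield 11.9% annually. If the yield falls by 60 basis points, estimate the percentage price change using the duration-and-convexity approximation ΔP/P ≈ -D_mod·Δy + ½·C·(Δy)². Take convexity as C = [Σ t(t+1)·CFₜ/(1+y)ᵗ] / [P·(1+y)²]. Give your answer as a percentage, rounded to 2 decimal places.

With y = 0.119:
  t   CF        PV=CF/(1+0.119)^t    t·PV        t(t+1)·PV
  1     3,750.00     3,351.2064     3,351.2064       6,702.4129
  2     3,750.00     2,994.8226     5,989.6451      17,968.9353
  3     3,750.00     2,676.3383     8,029.0149      32,116.0595
  4     3,750.00     2,391.7232     9,566.8929      47,834.4646
  5     3,750.00     2,137.3755    10,686.8777      64,121.2662
  6     3,750.00     1,910.0764    11,460.4587      80,223.2106
  7    53,750.00    24,466.2756   171,263.9289   1,370,111.4316
  Σ                 39,927.8181   220,348.0246   1,619,077.7807
P = 39,927.8181; D_Mac = 5.51866 yrs; D_mod = 4.93178 yrs; C = 32.38411.
Duration effect: -4.93178 × (-0.006) = +0.029591
Convexity effect: 0.5 × 32.38411 × (-0.006)² = +0.0005829
ΔP/P ≈ +0.029591 + 0.0005829 = +0.030174 = +3.0174%.

+3.02%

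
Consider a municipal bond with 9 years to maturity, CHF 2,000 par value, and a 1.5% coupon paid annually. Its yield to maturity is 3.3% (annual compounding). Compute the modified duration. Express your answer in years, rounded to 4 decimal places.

8.1670 years

Periodic yield y = 0.033. First find Macaulay duration:
  t   CF        PV=CF/(1+0.033)^t    t·PV
  1        30.00        29.0416        29.0416
  2        30.00        28.1139        56.2277
  3        30.00        27.2157        81.6472
  4        30.00        26.3463       105.3853
  5        30.00        25.5047       127.5233
  6        30.00        24.6899       148.1394
  7        30.00        23.9012       167.3081
  8        30.00        23.1376       185.1010
  9     2,030.00     1,515.6298    13,640.6685
  Σ                  1,723.5807    14,541.0422
P = 1,723.5807; Macaulay duration = 14,541.0422 / 1,723.5807 = 8.43653 years.
Modified duration = D_Mac / (1 + y) = 8.43653 / 1.033 = 8.16702 years.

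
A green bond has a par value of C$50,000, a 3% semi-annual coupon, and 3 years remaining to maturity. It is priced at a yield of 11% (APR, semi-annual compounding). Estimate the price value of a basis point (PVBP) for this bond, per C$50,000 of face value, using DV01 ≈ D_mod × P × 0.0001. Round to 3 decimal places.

C$10.905

Periodic yield y = 0.055.
  t   CF        PV=CF/(1+0.055)^t    t·PV
  1       750.00       710.9005       710.9005
  2       750.00       673.8393     1,347.6786
  3       750.00       638.7102     1,916.1307
  4       750.00       605.4126     2,421.6502
  5       750.00       573.8508     2,869.2538
  6    50,750.00    36,806.2260   220,837.3562
  Σ                 40,008.9394   230,102.9701
P = 40,008.9394; D_Mac = 5.75129 half-year periods = 2.87564 yrs; D_mod = 2.72573 yrs.
DV01 ≈ 2.72573 × 40,008.9394 × 0.0001 = 10.905354.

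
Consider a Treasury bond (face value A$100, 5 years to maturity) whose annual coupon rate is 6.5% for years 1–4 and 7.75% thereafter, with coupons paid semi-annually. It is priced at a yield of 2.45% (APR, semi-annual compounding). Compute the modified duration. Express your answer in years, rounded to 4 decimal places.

Periodic yield y = 0.01225. First find Macaulay duration:
  t   CF        PV=CF/(1+0.01225)^t    t·PV
  1        3.250         3.2107         3.2107
  2        3.250         3.1718         6.3436
  3        3.250         3.1334         9.4003
  4        3.250         3.0955        12.3820
  5        3.250         3.0580        15.2902
  6        3.250         3.0210        18.1262
  7        3.250         2.9845        20.8914
  8        3.250         2.9484        23.5869
  9        3.875         3.4728        31.2553
  10     103.875        91.9672       919.6725
  Σ                    120.0634     1,060.1592
P = 120.0634; Macaulay duration = 1,060.1592 / 120.0634 = 8.82999 half-year periods = 4.41500 years.
Modified duration = D_Mac / (1 + y) = 4.41500 / 1.01225 = 4.36157 years.

4.3616 years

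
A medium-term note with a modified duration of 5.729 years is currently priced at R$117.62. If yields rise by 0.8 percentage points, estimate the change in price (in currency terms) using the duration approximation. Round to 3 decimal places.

-R$5.391

Duration approximation: ΔP/P ≈ -D_mod · Δy = -5.729 × (+0.008) = -0.045832.
ΔP ≈ 117.62 × (-0.045832) = -5.39075984.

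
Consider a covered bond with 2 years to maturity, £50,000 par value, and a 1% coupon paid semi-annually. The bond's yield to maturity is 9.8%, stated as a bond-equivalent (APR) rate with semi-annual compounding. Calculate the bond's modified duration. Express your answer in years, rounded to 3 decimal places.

1.891 years

Periodic yield y = 0.049. First find Macaulay duration:
  t   CF        PV=CF/(1+0.049)^t    t·PV
  1       250.00       238.3222       238.3222
  2       250.00       227.1899       454.3798
  3       250.00       216.5776       649.7328
  4    50,250.00    41,498.6638   165,994.6552
  Σ                 42,180.7535   167,337.0901
P = 42,180.7535; Macaulay duration = 167,337.0901 / 42,180.7535 = 3.96714 half-year periods = 1.98357 years.
Modified duration = D_Mac / (1 + y) = 1.98357 / 1.049 = 1.89092 years.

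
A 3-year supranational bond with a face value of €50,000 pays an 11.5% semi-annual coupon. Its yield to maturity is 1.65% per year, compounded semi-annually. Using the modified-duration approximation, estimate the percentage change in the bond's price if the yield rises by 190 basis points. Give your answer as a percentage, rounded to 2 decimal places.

Periodic yield y = 0.00825. Modified duration first:
  t   CF        PV=CF/(1+0.00825)^t    t·PV
  1     2,875.00     2,851.4753     2,851.4753
  2     2,875.00     2,828.1431     5,656.2863
  3     2,875.00     2,805.0019     8,415.0056
  4     2,875.00     2,782.0500    11,128.1999
  5     2,875.00     2,759.2859    13,796.4293
  6    52,875.00    50,331.6301   301,989.7807
  Σ                 64,357.5863   343,837.1771
P = 64,357.5863; D_Mac = 5.34261 half-year periods = 2.67130 yrs; D_mod = 2.67130/(1+0.00825) = 2.64944 yrs.
ΔP/P ≈ -D_mod · Δy = -2.64944 × (+0.019) = -0.050339 = -5.0339%.

-5.03%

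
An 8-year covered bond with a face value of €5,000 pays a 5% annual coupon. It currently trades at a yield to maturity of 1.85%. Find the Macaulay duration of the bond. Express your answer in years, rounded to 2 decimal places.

Periodic yield y = 0.0185. Discount each cash flow and weight by its year:
  t   CF        PV=CF/(1+0.0185)^t    t·PV
  1       250.00       245.4590       245.4590
  2       250.00       241.0005       482.0010
  3       250.00       236.6230       709.8689
  4       250.00       232.3250       929.2998
  5       250.00       228.1050     1,140.5251
  6       250.00       223.9617     1,343.7704
  7       250.00       219.8937     1,539.2559
  8     5,250.00     4,533.8906    36,271.1248
  Σ                  6,161.2585    42,661.3049
Price P = Σ PV = 6,161.2585.
Macaulay duration = Σ(t·PV) / P = 42,661.3049 / 6,161.2585 = 6.92412 years.

6.92 years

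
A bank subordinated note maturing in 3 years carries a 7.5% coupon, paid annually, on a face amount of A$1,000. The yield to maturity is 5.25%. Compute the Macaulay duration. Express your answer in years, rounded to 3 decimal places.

Periodic yield y = 0.0525. Discount each cash flow and weight by its year:
  t   CF        PV=CF/(1+0.0525)^t    t·PV
  1        75.00        71.2589        71.2589
  2        75.00        67.7044       135.4089
  3     1,075.00       922.0238     2,766.0715
  Σ                  1,060.9872     2,972.7393
Price P = Σ PV = 1,060.9872.
Macaulay duration = Σ(t·PV) / P = 2,972.7393 / 1,060.9872 = 2.80186 years.

2.802 years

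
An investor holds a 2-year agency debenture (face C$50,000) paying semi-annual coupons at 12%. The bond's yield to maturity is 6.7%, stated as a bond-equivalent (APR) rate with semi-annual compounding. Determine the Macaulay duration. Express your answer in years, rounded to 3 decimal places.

Periodic yield y = 0.0335. Discount each cash flow and weight by its period:
  t   CF        PV=CF/(1+0.0335)^t    t·PV
  1     3,000.00     2,902.7576     2,902.7576
  2     3,000.00     2,808.6673     5,617.3345
  3     3,000.00     2,717.6268     8,152.8803
  4    53,000.00    46,455.1585   185,820.6338
  Σ                 54,884.2101   202,493.6063
Price P = Σ PV = 54,884.2101.
Macaulay duration = Σ(t·PV) / P = 202,493.6063 / 54,884.2101 = 3.68947 half-year periods.
In years: 3.68947 / 2 = 1.84473 years.

1.845 years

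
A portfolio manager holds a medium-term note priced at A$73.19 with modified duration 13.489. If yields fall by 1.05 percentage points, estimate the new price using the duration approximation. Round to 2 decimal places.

A$83.56

Duration approximation: ΔP/P ≈ -D_mod · Δy = -13.489 × (-0.0105) = +0.1416345.
New price ≈ 73.19 × (1 + 0.1416345) = 83.556229055.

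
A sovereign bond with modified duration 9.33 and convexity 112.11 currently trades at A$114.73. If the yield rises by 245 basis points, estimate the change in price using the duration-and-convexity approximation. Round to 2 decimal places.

-A$22.37

Duration effect: -D_mod·Δy = -9.33 × (+0.0245) = -0.228585
Convexity effect: ½·C·(Δy)² = 0.5 × 112.11 × (0.0245)² = +0.03364701375
ΔP/P ≈ -0.228585 + 0.03364701375 = -0.19493798625
ΔP ≈ 114.73 × (-0.19493798625) = -22.3652351624625.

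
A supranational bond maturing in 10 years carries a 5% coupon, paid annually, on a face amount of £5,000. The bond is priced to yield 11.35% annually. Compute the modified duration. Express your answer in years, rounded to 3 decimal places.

Periodic yield y = 0.1135. First find Macaulay duration:
  t   CF        PV=CF/(1+0.1135)^t    t·PV
  1       250.00       224.5173       224.5173
  2       250.00       201.6321       403.2641
  3       250.00       181.0795       543.2386
  4       250.00       162.6219       650.4877
  5       250.00       146.0457       730.2287
  6       250.00       131.1592       786.9551
  7       250.00       117.7900       824.5301
  8       250.00       105.7836       846.2686
  9       250.00        95.0010       855.0087
  10    5,250.00     1,791.6662    17,916.6615
  Σ                  3,157.2964    23,781.1604
P = 3,157.2964; Macaulay duration = 23,781.1604 / 3,157.2964 = 7.53213 years.
Modified duration = D_Mac / (1 + y) = 7.53213 / 1.1135 = 6.76437 years.

6.764 years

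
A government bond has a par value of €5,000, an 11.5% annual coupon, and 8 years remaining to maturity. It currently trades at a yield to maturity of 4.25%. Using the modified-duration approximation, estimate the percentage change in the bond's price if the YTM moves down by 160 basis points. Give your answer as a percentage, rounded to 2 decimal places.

+9.33%

Periodic yield y = 0.0425. Modified duration first:
  t   CF        PV=CF/(1+0.0425)^t    t·PV
  1       575.00       551.5588       551.5588
  2       575.00       529.0731     1,058.1463
  3       575.00       507.5042     1,522.5126
  4       575.00       486.8146     1,947.2584
  5       575.00       466.9684     2,334.8422
  6       575.00       447.9314     2,687.5881
  7       575.00       429.6704     3,007.6925
  8     5,575.00     3,996.1001    31,968.8011
  Σ                  7,415.6210    45,078.4000
P = 7,415.6210; D_Mac = 6.07884 yrs; D_mod = 6.07884/(1+0.0425) = 5.83103 yrs.
ΔP/P ≈ -D_mod · Δy = -5.83103 × (-0.016) = +0.093296 = +9.3296%.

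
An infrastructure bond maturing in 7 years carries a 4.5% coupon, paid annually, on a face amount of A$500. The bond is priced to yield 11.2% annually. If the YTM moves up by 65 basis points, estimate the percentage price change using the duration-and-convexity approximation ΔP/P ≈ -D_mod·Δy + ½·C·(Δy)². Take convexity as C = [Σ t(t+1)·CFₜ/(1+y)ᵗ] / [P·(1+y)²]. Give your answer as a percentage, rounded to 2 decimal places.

-3.40%

With y = 0.112:
  t   CF        PV=CF/(1+0.112)^t    t·PV        t(t+1)·PV
  1        22.50        20.2338        20.2338          40.4676
  2        22.50        18.1959        36.3917         109.1752
  3        22.50        16.3632        49.0896         196.3584
  4        22.50        14.7151        58.8604         294.3021
  5        22.50        13.2330        66.1650         396.9902
  6        22.50        11.9002        71.4011         499.8079
  7       522.50       248.5151     1,739.6057      13,916.8457
  Σ                    343.1563     2,041.7474      15,453.9471
P = 343.1563; D_Mac = 5.94991 yrs; D_mod = 5.35063 yrs; C = 36.41983.
Duration effect: -5.35063 × (+0.0065) = -0.034779
Convexity effect: 0.5 × 36.41983 × (0.0065)² = +0.0007694
ΔP/P ≈ -0.034779 + 0.0007694 = -0.034010 = -3.4010%.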